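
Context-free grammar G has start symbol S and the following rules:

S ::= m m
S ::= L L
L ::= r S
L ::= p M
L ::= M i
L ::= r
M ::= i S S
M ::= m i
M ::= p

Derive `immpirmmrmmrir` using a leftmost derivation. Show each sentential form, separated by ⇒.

S ⇒ LL ⇒ MiL ⇒ iSSiL ⇒ immSiL ⇒ immLLiL ⇒ immpMLiL ⇒ immpiSSLiL ⇒ immpiLLSLiL ⇒ immpirSLSLiL ⇒ immpirmmLSLiL ⇒ immpirmmrSLiL ⇒ immpirmmrmmLiL ⇒ immpirmmrmmriL ⇒ immpirmmrmmrir

S ⇒ LL   [S ::= L L]
LL ⇒ MiL   [L ::= M i]
MiL ⇒ iSSiL   [M ::= i S S]
iSSiL ⇒ immSiL   [S ::= m m]
immSiL ⇒ immLLiL   [S ::= L L]
immLLiL ⇒ immpMLiL   [L ::= p M]
immpMLiL ⇒ immpiSSLiL   [M ::= i S S]
immpiSSLiL ⇒ immpiLLSLiL   [S ::= L L]
immpiLLSLiL ⇒ immpirSLSLiL   [L ::= r S]
immpirSLSLiL ⇒ immpirmmLSLiL   [S ::= m m]
immpirmmLSLiL ⇒ immpirmmrSLiL   [L ::= r]
immpirmmrSLiL ⇒ immpirmmrmmLiL   [S ::= m m]
immpirmmrmmLiL ⇒ immpirmmrmmriL   [L ::= r]
immpirmmrmmriL ⇒ immpirmmrmmrir   [L ::= r]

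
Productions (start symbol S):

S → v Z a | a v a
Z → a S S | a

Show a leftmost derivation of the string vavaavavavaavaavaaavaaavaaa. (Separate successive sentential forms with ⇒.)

S ⇒ vZa   [S → v Z a]
vZa ⇒ vaSSa   [Z → a S S]
vaSSa ⇒ vavZaSa   [S → v Z a]
vavZaSa ⇒ vavaaSa   [Z → a]
vavaaSa ⇒ vavaavZaa   [S → v Z a]
vavaavZaa ⇒ vavaavaSSaa   [Z → a S S]
vavaavaSSaa ⇒ vavaavavZaSaa   [S → v Z a]
vavaavavZaSaa ⇒ vavaavavaSSaSaa   [Z → a S S]
vavaavavaSSaSaa ⇒ vavaavavavZaSaSaa   [S → v Z a]
vavaavavavZaSaSaa ⇒ vavaavavavaSSaSaSaa   [Z → a S S]
vavaavavavaSSaSaSaa ⇒ vavaavavavaavaSaSaSaa   [S → a v a]
vavaavavavaavaSaSaSaa ⇒ vavaavavavaavaavaaSaSaa   [S → a v a]
vavaavavavaavaavaaSaSaa ⇒ vavaavavavaavaavaaavaaSaa   [S → a v a]
vavaavavavaavaavaaavaaSaa ⇒ vavaavavavaavaavaaavaaavaaa   [S → a v a]

S ⇒ vZa ⇒ vaSSa ⇒ vavZaSa ⇒ vavaaSa ⇒ vavaavZaa ⇒ vavaavaSSaa ⇒ vavaavavZaSaa ⇒ vavaavavaSSaSaa ⇒ vavaavavavZaSaSaa ⇒ vavaavavavaSSaSaSaa ⇒ vavaavavavaavaSaSaSaa ⇒ vavaavavavaavaavaaSaSaa ⇒ vavaavavavaavaavaaavaaSaa ⇒ vavaavavavaavaavaaavaaavaaa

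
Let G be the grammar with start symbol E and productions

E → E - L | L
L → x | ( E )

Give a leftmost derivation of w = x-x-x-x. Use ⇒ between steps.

E⇒E-L⇒E-L-L⇒E-L-L-L⇒L-L-L-L⇒x-L-L-L⇒x-x-L-L⇒x-x-x-L⇒x-x-x-x

E ⇒ E-L   [E → E - L]
E-L ⇒ E-L-L   [E → E - L]
E-L-L ⇒ E-L-L-L   [E → E - L]
E-L-L-L ⇒ L-L-L-L   [E → L]
L-L-L-L ⇒ x-L-L-L   [L → x]
x-L-L-L ⇒ x-x-L-L   [L → x]
x-x-L-L ⇒ x-x-x-L   [L → x]
x-x-x-L ⇒ x-x-x-x   [L → x]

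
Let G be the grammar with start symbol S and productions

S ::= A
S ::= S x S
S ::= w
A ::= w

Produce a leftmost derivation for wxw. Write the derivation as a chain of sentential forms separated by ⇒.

S ⇒ SxS   [S ::= S x S]
SxS ⇒ AxS   [S ::= A]
AxS ⇒ wxS   [A ::= w]
wxS ⇒ wxw   [S ::= w]

S ⇒ SxS ⇒ AxS ⇒ wxS ⇒ wxw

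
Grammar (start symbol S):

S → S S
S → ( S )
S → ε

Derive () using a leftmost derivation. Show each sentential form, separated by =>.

S => SS => SSS => SSSS => SSSSS => (S)SSSS => ()SSSS => ()SSS => ()SS => ()S => ()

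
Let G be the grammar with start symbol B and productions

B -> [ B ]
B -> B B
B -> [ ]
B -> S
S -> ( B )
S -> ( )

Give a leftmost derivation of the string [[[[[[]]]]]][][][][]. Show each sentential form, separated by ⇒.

B ⇒ BB ⇒ BBB ⇒ BBBB ⇒ BBBBB ⇒ [B]BBBB ⇒ [[B]]BBBB ⇒ [[[B]]]BBBB ⇒ [[[[B]]]]BBBB ⇒ [[[[[B]]]]]BBBB ⇒ [[[[[[]]]]]]BBBB ⇒ [[[[[[]]]]]][]BBB ⇒ [[[[[[]]]]]][][]BB ⇒ [[[[[[]]]]]][][][]B ⇒ [[[[[[]]]]]][][][][]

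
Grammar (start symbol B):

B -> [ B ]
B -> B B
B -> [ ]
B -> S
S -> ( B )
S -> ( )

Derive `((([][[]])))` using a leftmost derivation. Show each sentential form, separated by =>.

B=>S=>(B)=>(S)=>((B))=>((S))=>(((B)))=>(((BB)))=>((([]B)))=>((([][B])))=>((([][[]])))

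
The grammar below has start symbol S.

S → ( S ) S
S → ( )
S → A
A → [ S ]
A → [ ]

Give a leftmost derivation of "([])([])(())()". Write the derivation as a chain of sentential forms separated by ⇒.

S ⇒ (S)S   [S → ( S ) S]
(S)S ⇒ (A)S   [S → A]
(A)S ⇒ ([])S   [A → [ ]]
([])S ⇒ ([])(S)S   [S → ( S ) S]
([])(S)S ⇒ ([])(A)S   [S → A]
([])(A)S ⇒ ([])([])S   [A → [ ]]
([])([])S ⇒ ([])([])(S)S   [S → ( S ) S]
([])([])(S)S ⇒ ([])([])(())S   [S → ( )]
([])([])(())S ⇒ ([])([])(())()   [S → ( )]

S ⇒ (S)S ⇒ (A)S ⇒ ([])S ⇒ ([])(S)S ⇒ ([])(A)S ⇒ ([])([])S ⇒ ([])([])(S)S ⇒ ([])([])(())S ⇒ ([])([])(())()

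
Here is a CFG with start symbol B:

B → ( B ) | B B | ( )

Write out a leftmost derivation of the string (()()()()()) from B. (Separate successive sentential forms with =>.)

B => (B) => (BB) => (BBB) => (BBBB) => (BBBBB) => (()BBBB) => (()()BBB) => (()()()BB) => (()()()()B) => (()()()()())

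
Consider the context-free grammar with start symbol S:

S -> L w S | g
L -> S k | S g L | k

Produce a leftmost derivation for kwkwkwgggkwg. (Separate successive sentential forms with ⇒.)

S⇒LwS⇒kwS⇒kwLwS⇒kwSgLwS⇒kwLwSgLwS⇒kwkwSgLwS⇒kwkwLwSgLwS⇒kwkwkwSgLwS⇒kwkwkwggLwS⇒kwkwkwggSkwS⇒kwkwkwgggkwS⇒kwkwkwgggkwg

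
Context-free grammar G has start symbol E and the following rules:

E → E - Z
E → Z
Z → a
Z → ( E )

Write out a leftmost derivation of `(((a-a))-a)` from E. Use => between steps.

E => Z   [E → Z]
Z => (E)   [Z → ( E )]
(E) => (E-Z)   [E → E - Z]
(E-Z) => (Z-Z)   [E → Z]
(Z-Z) => ((E)-Z)   [Z → ( E )]
((E)-Z) => ((Z)-Z)   [E → Z]
((Z)-Z) => (((E))-Z)   [Z → ( E )]
(((E))-Z) => (((E-Z))-Z)   [E → E - Z]
(((E-Z))-Z) => (((Z-Z))-Z)   [E → Z]
(((Z-Z))-Z) => (((a-Z))-Z)   [Z → a]
(((a-Z))-Z) => (((a-a))-Z)   [Z → a]
(((a-a))-Z) => (((a-a))-a)   [Z → a]

E => Z => (E) => (E-Z) => (Z-Z) => ((E)-Z) => ((Z)-Z) => (((E))-Z) => (((E-Z))-Z) => (((Z-Z))-Z) => (((a-Z))-Z) => (((a-a))-Z) => (((a-a))-a)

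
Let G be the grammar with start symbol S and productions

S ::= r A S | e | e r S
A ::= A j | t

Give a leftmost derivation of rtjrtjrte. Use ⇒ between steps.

S ⇒ rAS   [S ::= r A S]
rAS ⇒ rAjS   [A ::= A j]
rAjS ⇒ rtjS   [A ::= t]
rtjS ⇒ rtjrAS   [S ::= r A S]
rtjrAS ⇒ rtjrAjS   [A ::= A j]
rtjrAjS ⇒ rtjrtjS   [A ::= t]
rtjrtjS ⇒ rtjrtjrAS   [S ::= r A S]
rtjrtjrAS ⇒ rtjrtjrtS   [A ::= t]
rtjrtjrtS ⇒ rtjrtjrte   [S ::= e]

S ⇒ rAS ⇒ rAjS ⇒ rtjS ⇒ rtjrAS ⇒ rtjrAjS ⇒ rtjrtjS ⇒ rtjrtjrAS ⇒ rtjrtjrtS ⇒ rtjrtjrte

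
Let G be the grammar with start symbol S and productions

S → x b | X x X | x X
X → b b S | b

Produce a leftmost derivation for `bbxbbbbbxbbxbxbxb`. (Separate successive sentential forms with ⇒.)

S⇒XxX⇒bbSxX⇒bbxXxX⇒bbxbbSxX⇒bbxbbXxXxX⇒bbxbbbbSxXxX⇒bbxbbbbXxXxXxX⇒bbxbbbbbxXxXxX⇒bbxbbbbbxbbSxXxX⇒bbxbbbbbxbbxbxXxX⇒bbxbbbbbxbbxbxbxX⇒bbxbbbbbxbbxbxbxb

S ⇒ XxX   [S → X x X]
XxX ⇒ bbSxX   [X → b b S]
bbSxX ⇒ bbxXxX   [S → x X]
bbxXxX ⇒ bbxbbSxX   [X → b b S]
bbxbbSxX ⇒ bbxbbXxXxX   [S → X x X]
bbxbbXxXxX ⇒ bbxbbbbSxXxX   [X → b b S]
bbxbbbbSxXxX ⇒ bbxbbbbXxXxXxX   [S → X x X]
bbxbbbbXxXxXxX ⇒ bbxbbbbbxXxXxX   [X → b]
bbxbbbbbxXxXxX ⇒ bbxbbbbbxbbSxXxX   [X → b b S]
bbxbbbbbxbbSxXxX ⇒ bbxbbbbbxbbxbxXxX   [S → x b]
bbxbbbbbxbbxbxXxX ⇒ bbxbbbbbxbbxbxbxX   [X → b]
bbxbbbbbxbbxbxbxX ⇒ bbxbbbbbxbbxbxbxb   [X → b]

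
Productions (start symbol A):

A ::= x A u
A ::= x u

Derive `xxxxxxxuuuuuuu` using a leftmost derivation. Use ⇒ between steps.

A⇒xAu⇒xxAuu⇒xxxAuuu⇒xxxxAuuuu⇒xxxxxAuuuuu⇒xxxxxxAuuuuuu⇒xxxxxxxuuuuuuu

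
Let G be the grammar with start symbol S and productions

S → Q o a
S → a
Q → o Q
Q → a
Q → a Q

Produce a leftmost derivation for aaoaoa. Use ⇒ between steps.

S ⇒ Qoa ⇒ aQoa ⇒ aaQoa ⇒ aaoQoa ⇒ aaoaoa

S ⇒ Qoa   [S → Q o a]
Qoa ⇒ aQoa   [Q → a Q]
aQoa ⇒ aaQoa   [Q → a Q]
aaQoa ⇒ aaoQoa   [Q → o Q]
aaoQoa ⇒ aaoaoa   [Q → a]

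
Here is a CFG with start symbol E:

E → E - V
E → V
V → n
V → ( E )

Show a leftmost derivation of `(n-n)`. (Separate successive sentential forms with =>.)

E => V => (E) => (E-V) => (V-V) => (n-V) => (n-n)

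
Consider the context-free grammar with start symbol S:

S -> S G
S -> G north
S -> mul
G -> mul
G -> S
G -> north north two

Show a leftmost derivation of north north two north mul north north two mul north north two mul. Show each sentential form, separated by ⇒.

S ⇒ S G   [S -> S G]
S G ⇒ S G G   [S -> S G]
S G G ⇒ S G G G   [S -> S G]
S G G G ⇒ S G G G G   [S -> S G]
S G G G G ⇒ S G G G G G   [S -> S G]
S G G G G G ⇒ G north G G G G G   [S -> G north]
G north G G G G G ⇒ north north two north G G G G G   [G -> north north two]
north north two north G G G G G ⇒ north north two north mul G G G G   [G -> mul]
north north two north mul G G G G ⇒ north north two north mul north north two G G G   [G -> north north two]
north north two north mul north north two G G G ⇒ north north two north mul north north two mul G G   [G -> mul]
north north two north mul north north two mul G G ⇒ north north two north mul north north two mul north north two G   [G -> north north two]
north north two north mul north north two mul north north two G ⇒ north north two north mul north north two mul north north two mul   [G -> mul]

S ⇒ S G ⇒ S G G ⇒ S G G G ⇒ S G G G G ⇒ S G G G G G ⇒ G north G G G G G ⇒ north north two north G G G G G ⇒ north north two north mul G G G G ⇒ north north two north mul north north two G G G ⇒ north north two north mul north north two mul G G ⇒ north north two north mul north north two mul north north two G ⇒ north north two north mul north north two mul north north two mul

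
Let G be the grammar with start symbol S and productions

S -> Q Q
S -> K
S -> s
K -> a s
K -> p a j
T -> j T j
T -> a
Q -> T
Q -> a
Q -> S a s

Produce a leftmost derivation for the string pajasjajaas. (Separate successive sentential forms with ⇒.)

S ⇒ QQ ⇒ SasQ ⇒ KasQ ⇒ pajasQ ⇒ pajasSas ⇒ pajasQQas ⇒ pajasTQas ⇒ pajasjTjQas ⇒ pajasjajQas ⇒ pajasjajaas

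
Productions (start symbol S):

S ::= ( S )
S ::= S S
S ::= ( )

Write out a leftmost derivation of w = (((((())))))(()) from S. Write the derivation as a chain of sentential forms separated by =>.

S=>SS=>(S)S=>((S))S=>(((S)))S=>((((S))))S=>(((((S)))))S=>(((((())))))S=>(((((())))))(S)=>(((((())))))(())

S => SS   [S ::= S S]
SS => (S)S   [S ::= ( S )]
(S)S => ((S))S   [S ::= ( S )]
((S))S => (((S)))S   [S ::= ( S )]
(((S)))S => ((((S))))S   [S ::= ( S )]
((((S))))S => (((((S)))))S   [S ::= ( S )]
(((((S)))))S => (((((())))))S   [S ::= ( )]
(((((())))))S => (((((())))))(S)   [S ::= ( S )]
(((((())))))(S) => (((((())))))(())   [S ::= ( )]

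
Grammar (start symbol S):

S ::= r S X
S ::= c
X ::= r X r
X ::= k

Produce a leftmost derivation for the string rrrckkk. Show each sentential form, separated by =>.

S => rSX   [S ::= r S X]
rSX => rrSXX   [S ::= r S X]
rrSXX => rrrSXXX   [S ::= r S X]
rrrSXXX => rrrcXXX   [S ::= c]
rrrcXXX => rrrckXX   [X ::= k]
rrrckXX => rrrckkX   [X ::= k]
rrrckkX => rrrckkk   [X ::= k]

S=>rSX=>rrSXX=>rrrSXXX=>rrrcXXX=>rrrckXX=>rrrckkX=>rrrckkk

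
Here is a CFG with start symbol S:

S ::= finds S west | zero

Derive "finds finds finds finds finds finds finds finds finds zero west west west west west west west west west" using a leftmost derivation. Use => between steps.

S => finds S west   [S ::= finds S west]
finds S west => finds finds S west west   [S ::= finds S west]
finds finds S west west => finds finds finds S west west west   [S ::= finds S west]
finds finds finds S west west west => finds finds finds finds S west west west west   [S ::= finds S west]
finds finds finds finds S west west west west => finds finds finds finds finds S west west west west west   [S ::= finds S west]
finds finds finds finds finds S west west west west west => finds finds finds finds finds finds S west west west west west west   [S ::= finds S west]
finds finds finds finds finds finds S west west west west west west => finds finds finds finds finds finds finds S west west west west west west west   [S ::= finds S west]
finds finds finds finds finds finds finds S west west west west west west west => finds finds finds finds finds finds finds finds S west west west west west west west west   [S ::= finds S west]
finds finds finds finds finds finds finds finds S west west west west west west west west => finds finds finds finds finds finds finds finds finds S west west west west west west west west west   [S ::= finds S west]
finds finds finds finds finds finds finds finds finds S west west west west west west west west west => finds finds finds finds finds finds finds finds finds zero west west west west west west west west west   [S ::= zero]

S => finds S west => finds finds S west west => finds finds finds S west west west => finds finds finds finds S west west west west => finds finds finds finds finds S west west west west west => finds finds finds finds finds finds S west west west west west west => finds finds finds finds finds finds finds S west west west west west west west => finds finds finds finds finds finds finds finds S west west west west west west west west => finds finds finds finds finds finds finds finds finds S west west west west west west west west west => finds finds finds finds finds finds finds finds finds zero west west west west west west west west west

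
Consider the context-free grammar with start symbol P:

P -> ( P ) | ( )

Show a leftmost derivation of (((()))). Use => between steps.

P => (P) => ((P)) => (((P))) => (((())))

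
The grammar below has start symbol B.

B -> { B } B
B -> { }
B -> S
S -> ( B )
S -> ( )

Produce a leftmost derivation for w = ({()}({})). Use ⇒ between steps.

B ⇒ S   [B -> S]
S ⇒ (B)   [S -> ( B )]
(B) ⇒ ({B}B)   [B -> { B } B]
({B}B) ⇒ ({S}B)   [B -> S]
({S}B) ⇒ ({()}B)   [S -> ( )]
({()}B) ⇒ ({()}S)   [B -> S]
({()}S) ⇒ ({()}(B))   [S -> ( B )]
({()}(B)) ⇒ ({()}({}))   [B -> { }]

B⇒S⇒(B)⇒({B}B)⇒({S}B)⇒({()}B)⇒({()}S)⇒({()}(B))⇒({()}({}))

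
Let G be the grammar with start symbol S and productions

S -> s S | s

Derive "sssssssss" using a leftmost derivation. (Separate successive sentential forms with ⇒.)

S⇒sS⇒ssS⇒sssS⇒ssssS⇒sssssS⇒ssssssS⇒sssssssS⇒ssssssssS⇒sssssssss

S ⇒ sS   [S -> s S]
sS ⇒ ssS   [S -> s S]
ssS ⇒ sssS   [S -> s S]
sssS ⇒ ssssS   [S -> s S]
ssssS ⇒ sssssS   [S -> s S]
sssssS ⇒ ssssssS   [S -> s S]
ssssssS ⇒ sssssssS   [S -> s S]
sssssssS ⇒ ssssssssS   [S -> s S]
ssssssssS ⇒ sssssssss   [S -> s]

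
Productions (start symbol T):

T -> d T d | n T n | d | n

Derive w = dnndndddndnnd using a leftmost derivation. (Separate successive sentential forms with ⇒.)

T ⇒ dTd ⇒ dnTnd ⇒ dnnTnnd ⇒ dnndTdnnd ⇒ dnndnTndnnd ⇒ dnndndTdndnnd ⇒ dnndndddndnnd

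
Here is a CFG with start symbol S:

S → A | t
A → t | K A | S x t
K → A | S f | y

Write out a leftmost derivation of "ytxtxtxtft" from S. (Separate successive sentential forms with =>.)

S => A => KA => SfA => AfA => SxtfA => AxtfA => SxtxtfA => AxtxtfA => KAxtxtfA => yAxtxtfA => ySxtxtxtfA => yAxtxtxtfA => ytxtxtxtfA => ytxtxtxtft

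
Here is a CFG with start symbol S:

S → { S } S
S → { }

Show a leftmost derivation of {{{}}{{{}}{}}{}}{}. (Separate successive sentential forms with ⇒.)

S ⇒ {S}S ⇒ {{S}S}S ⇒ {{{}}S}S ⇒ {{{}}{S}S}S ⇒ {{{}}{{S}S}S}S ⇒ {{{}}{{{}}S}S}S ⇒ {{{}}{{{}}{}}S}S ⇒ {{{}}{{{}}{}}{}}S ⇒ {{{}}{{{}}{}}{}}{}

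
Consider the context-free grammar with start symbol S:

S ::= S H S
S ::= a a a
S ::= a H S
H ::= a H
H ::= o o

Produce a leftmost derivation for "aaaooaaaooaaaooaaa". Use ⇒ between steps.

S ⇒ aHS ⇒ aaHS ⇒ aaaHS ⇒ aaaooS ⇒ aaaooSHS ⇒ aaaooaHSHS ⇒ aaaooaaHSHS ⇒ aaaooaaaHSHS ⇒ aaaooaaaooSHS ⇒ aaaooaaaooaaaHS ⇒ aaaooaaaooaaaooS ⇒ aaaooaaaooaaaooaaa

S ⇒ aHS   [S ::= a H S]
aHS ⇒ aaHS   [H ::= a H]
aaHS ⇒ aaaHS   [H ::= a H]
aaaHS ⇒ aaaooS   [H ::= o o]
aaaooS ⇒ aaaooSHS   [S ::= S H S]
aaaooSHS ⇒ aaaooaHSHS   [S ::= a H S]
aaaooaHSHS ⇒ aaaooaaHSHS   [H ::= a H]
aaaooaaHSHS ⇒ aaaooaaaHSHS   [H ::= a H]
aaaooaaaHSHS ⇒ aaaooaaaooSHS   [H ::= o o]
aaaooaaaooSHS ⇒ aaaooaaaooaaaHS   [S ::= a a a]
aaaooaaaooaaaHS ⇒ aaaooaaaooaaaooS   [H ::= o o]
aaaooaaaooaaaooS ⇒ aaaooaaaooaaaooaaa   [S ::= a a a]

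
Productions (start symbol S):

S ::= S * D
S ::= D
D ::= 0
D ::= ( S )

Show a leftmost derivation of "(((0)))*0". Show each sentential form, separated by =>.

S=>S*D=>D*D=>(S)*D=>(D)*D=>((S))*D=>((D))*D=>(((S)))*D=>(((D)))*D=>(((0)))*D=>(((0)))*0

S => S*D   [S ::= S * D]
S*D => D*D   [S ::= D]
D*D => (S)*D   [D ::= ( S )]
(S)*D => (D)*D   [S ::= D]
(D)*D => ((S))*D   [D ::= ( S )]
((S))*D => ((D))*D   [S ::= D]
((D))*D => (((S)))*D   [D ::= ( S )]
(((S)))*D => (((D)))*D   [S ::= D]
(((D)))*D => (((0)))*D   [D ::= 0]
(((0)))*D => (((0)))*0   [D ::= 0]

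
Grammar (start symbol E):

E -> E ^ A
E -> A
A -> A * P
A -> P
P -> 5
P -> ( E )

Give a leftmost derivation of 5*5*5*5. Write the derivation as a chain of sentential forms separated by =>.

E => A => A*P => A*P*P => A*P*P*P => P*P*P*P => 5*P*P*P => 5*5*P*P => 5*5*5*P => 5*5*5*5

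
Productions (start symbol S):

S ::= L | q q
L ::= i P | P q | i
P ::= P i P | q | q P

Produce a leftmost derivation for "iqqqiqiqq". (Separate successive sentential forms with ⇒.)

S ⇒ L ⇒ iP ⇒ iPiP ⇒ iPiPiP ⇒ iqPiPiP ⇒ iqqPiPiP ⇒ iqqqiPiP ⇒ iqqqiqiP ⇒ iqqqiqiqP ⇒ iqqqiqiqq

S ⇒ L   [S ::= L]
L ⇒ iP   [L ::= i P]
iP ⇒ iPiP   [P ::= P i P]
iPiP ⇒ iPiPiP   [P ::= P i P]
iPiPiP ⇒ iqPiPiP   [P ::= q P]
iqPiPiP ⇒ iqqPiPiP   [P ::= q P]
iqqPiPiP ⇒ iqqqiPiP   [P ::= q]
iqqqiPiP ⇒ iqqqiqiP   [P ::= q]
iqqqiqiP ⇒ iqqqiqiqP   [P ::= q P]
iqqqiqiqP ⇒ iqqqiqiqq   [P ::= q]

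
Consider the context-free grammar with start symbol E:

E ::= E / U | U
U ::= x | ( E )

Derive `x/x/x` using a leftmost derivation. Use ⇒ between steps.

E ⇒ E/U   [E ::= E / U]
E/U ⇒ E/U/U   [E ::= E / U]
E/U/U ⇒ U/U/U   [E ::= U]
U/U/U ⇒ x/U/U   [U ::= x]
x/U/U ⇒ x/x/U   [U ::= x]
x/x/U ⇒ x/x/x   [U ::= x]

E⇒E/U⇒E/U/U⇒U/U/U⇒x/U/U⇒x/x/U⇒x/x/x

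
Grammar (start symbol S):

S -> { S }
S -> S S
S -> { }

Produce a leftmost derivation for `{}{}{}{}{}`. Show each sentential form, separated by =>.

S => SS   [S -> S S]
SS => SSS   [S -> S S]
SSS => SSSS   [S -> S S]
SSSS => SSSSS   [S -> S S]
SSSSS => {}SSSS   [S -> { }]
{}SSSS => {}{}SSS   [S -> { }]
{}{}SSS => {}{}{}SS   [S -> { }]
{}{}{}SS => {}{}{}{}S   [S -> { }]
{}{}{}{}S => {}{}{}{}{}   [S -> { }]

S=>SS=>SSS=>SSSS=>SSSSS=>{}SSSS=>{}{}SSS=>{}{}{}SS=>{}{}{}{}S=>{}{}{}{}{}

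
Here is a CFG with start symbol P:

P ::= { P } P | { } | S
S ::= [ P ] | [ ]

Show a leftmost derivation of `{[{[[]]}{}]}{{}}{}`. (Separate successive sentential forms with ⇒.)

P⇒{P}P⇒{S}P⇒{[P]}P⇒{[{P}P]}P⇒{[{S}P]}P⇒{[{[P]}P]}P⇒{[{[S]}P]}P⇒{[{[[]]}P]}P⇒{[{[[]]}{}]}P⇒{[{[[]]}{}]}{P}P⇒{[{[[]]}{}]}{{}}P⇒{[{[[]]}{}]}{{}}{}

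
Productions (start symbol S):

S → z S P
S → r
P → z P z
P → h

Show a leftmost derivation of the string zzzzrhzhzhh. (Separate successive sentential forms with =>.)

S=>zSP=>zzSPP=>zzzSPPP=>zzzzSPPPP=>zzzzrPPPP=>zzzzrhPPP=>zzzzrhzPzPP=>zzzzrhzhzPP=>zzzzrhzhzhP=>zzzzrhzhzhh

S => zSP   [S → z S P]
zSP => zzSPP   [S → z S P]
zzSPP => zzzSPPP   [S → z S P]
zzzSPPP => zzzzSPPPP   [S → z S P]
zzzzSPPPP => zzzzrPPPP   [S → r]
zzzzrPPPP => zzzzrhPPP   [P → h]
zzzzrhPPP => zzzzrhzPzPP   [P → z P z]
zzzzrhzPzPP => zzzzrhzhzPP   [P → h]
zzzzrhzhzPP => zzzzrhzhzhP   [P → h]
zzzzrhzhzhP => zzzzrhzhzhh   [P → h]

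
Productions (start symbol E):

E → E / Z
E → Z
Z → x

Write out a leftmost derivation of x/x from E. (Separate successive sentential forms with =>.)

E => E/Z   [E → E / Z]
E/Z => Z/Z   [E → Z]
Z/Z => x/Z   [Z → x]
x/Z => x/x   [Z → x]

E => E/Z => Z/Z => x/Z => x/x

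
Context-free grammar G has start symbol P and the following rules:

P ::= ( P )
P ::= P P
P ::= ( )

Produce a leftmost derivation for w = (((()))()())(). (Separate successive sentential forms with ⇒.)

P ⇒ PP ⇒ (P)P ⇒ (PP)P ⇒ ((P)P)P ⇒ (((P))P)P ⇒ (((()))P)P ⇒ (((()))PP)P ⇒ (((()))()P)P ⇒ (((()))()())P ⇒ (((()))()())()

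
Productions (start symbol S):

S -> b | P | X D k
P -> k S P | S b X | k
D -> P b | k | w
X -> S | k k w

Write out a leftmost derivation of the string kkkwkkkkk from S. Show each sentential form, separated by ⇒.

S ⇒ P   [S -> P]
P ⇒ kSP   [P -> k S P]
kSP ⇒ kXDkP   [S -> X D k]
kXDkP ⇒ kSDkP   [X -> S]
kSDkP ⇒ kXDkDkP   [S -> X D k]
kXDkDkP ⇒ kkkwDkDkP   [X -> k k w]
kkkwDkDkP ⇒ kkkwkkDkP   [D -> k]
kkkwkkDkP ⇒ kkkwkkkkP   [D -> k]
kkkwkkkkP ⇒ kkkwkkkkk   [P -> k]

S ⇒ P ⇒ kSP ⇒ kXDkP ⇒ kSDkP ⇒ kXDkDkP ⇒ kkkwDkDkP ⇒ kkkwkkDkP ⇒ kkkwkkkkP ⇒ kkkwkkkkk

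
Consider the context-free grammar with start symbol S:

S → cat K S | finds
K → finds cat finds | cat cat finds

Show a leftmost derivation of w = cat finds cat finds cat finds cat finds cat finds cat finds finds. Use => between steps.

S => cat K S => cat finds cat finds S => cat finds cat finds cat K S => cat finds cat finds cat finds cat finds S => cat finds cat finds cat finds cat finds cat K S => cat finds cat finds cat finds cat finds cat finds cat finds S => cat finds cat finds cat finds cat finds cat finds cat finds finds

S => cat K S   [S → cat K S]
cat K S => cat finds cat finds S   [K → finds cat finds]
cat finds cat finds S => cat finds cat finds cat K S   [S → cat K S]
cat finds cat finds cat K S => cat finds cat finds cat finds cat finds S   [K → finds cat finds]
cat finds cat finds cat finds cat finds S => cat finds cat finds cat finds cat finds cat K S   [S → cat K S]
cat finds cat finds cat finds cat finds cat K S => cat finds cat finds cat finds cat finds cat finds cat finds S   [K → finds cat finds]
cat finds cat finds cat finds cat finds cat finds cat finds S => cat finds cat finds cat finds cat finds cat finds cat finds finds   [S → finds]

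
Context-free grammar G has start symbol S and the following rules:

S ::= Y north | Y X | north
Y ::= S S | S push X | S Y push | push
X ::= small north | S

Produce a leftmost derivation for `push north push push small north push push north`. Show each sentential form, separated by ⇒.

S ⇒ Y north ⇒ S Y push north ⇒ Y X Y push north ⇒ S Y push X Y push north ⇒ Y north Y push X Y push north ⇒ push north Y push X Y push north ⇒ push north push push X Y push north ⇒ push north push push small north Y push north ⇒ push north push push small north push push north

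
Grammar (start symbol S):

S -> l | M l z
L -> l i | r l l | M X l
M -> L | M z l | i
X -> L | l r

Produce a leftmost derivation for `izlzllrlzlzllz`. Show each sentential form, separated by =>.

S => Mlz => Mzllz => Mzlzllz => Lzlzllz => MXlzlzllz => MzlXlzlzllz => MzlzlXlzlzllz => izlzlXlzlzllz => izlzllrlzlzllz

S => Mlz   [S -> M l z]
Mlz => Mzllz   [M -> M z l]
Mzllz => Mzlzllz   [M -> M z l]
Mzlzllz => Lzlzllz   [M -> L]
Lzlzllz => MXlzlzllz   [L -> M X l]
MXlzlzllz => MzlXlzlzllz   [M -> M z l]
MzlXlzlzllz => MzlzlXlzlzllz   [M -> M z l]
MzlzlXlzlzllz => izlzlXlzlzllz   [M -> i]
izlzlXlzlzllz => izlzllrlzlzllz   [X -> l r]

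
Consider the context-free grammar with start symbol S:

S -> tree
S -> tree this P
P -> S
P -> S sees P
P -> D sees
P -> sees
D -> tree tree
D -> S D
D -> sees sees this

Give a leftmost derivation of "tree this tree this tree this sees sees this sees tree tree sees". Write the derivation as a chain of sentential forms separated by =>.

S => tree this P => tree this S => tree this tree this P => tree this tree this D sees => tree this tree this S D sees => tree this tree this tree this P D sees => tree this tree this tree this D sees D sees => tree this tree this tree this sees sees this sees D sees => tree this tree this tree this sees sees this sees tree tree sees

S => tree this P   [S -> tree this P]
tree this P => tree this S   [P -> S]
tree this S => tree this tree this P   [S -> tree this P]
tree this tree this P => tree this tree this D sees   [P -> D sees]
tree this tree this D sees => tree this tree this S D sees   [D -> S D]
tree this tree this S D sees => tree this tree this tree this P D sees   [S -> tree this P]
tree this tree this tree this P D sees => tree this tree this tree this D sees D sees   [P -> D sees]
tree this tree this tree this D sees D sees => tree this tree this tree this sees sees this sees D sees   [D -> sees sees this]
tree this tree this tree this sees sees this sees D sees => tree this tree this tree this sees sees this sees tree tree sees   [D -> tree tree]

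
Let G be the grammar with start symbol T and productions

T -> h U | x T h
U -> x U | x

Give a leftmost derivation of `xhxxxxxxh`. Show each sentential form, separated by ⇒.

T ⇒ xTh   [T -> x T h]
xTh ⇒ xhUh   [T -> h U]
xhUh ⇒ xhxUh   [U -> x U]
xhxUh ⇒ xhxxUh   [U -> x U]
xhxxUh ⇒ xhxxxUh   [U -> x U]
xhxxxUh ⇒ xhxxxxUh   [U -> x U]
xhxxxxUh ⇒ xhxxxxxUh   [U -> x U]
xhxxxxxUh ⇒ xhxxxxxxh   [U -> x]

T ⇒ xTh ⇒ xhUh ⇒ xhxUh ⇒ xhxxUh ⇒ xhxxxUh ⇒ xhxxxxUh ⇒ xhxxxxxUh ⇒ xhxxxxxxh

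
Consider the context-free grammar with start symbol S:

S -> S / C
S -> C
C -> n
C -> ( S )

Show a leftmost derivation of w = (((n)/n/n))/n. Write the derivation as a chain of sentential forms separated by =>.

S => S/C => C/C => (S)/C => (C)/C => ((S))/C => ((S/C))/C => ((S/C/C))/C => ((C/C/C))/C => (((S)/C/C))/C => (((C)/C/C))/C => (((n)/C/C))/C => (((n)/n/C))/C => (((n)/n/n))/C => (((n)/n/n))/n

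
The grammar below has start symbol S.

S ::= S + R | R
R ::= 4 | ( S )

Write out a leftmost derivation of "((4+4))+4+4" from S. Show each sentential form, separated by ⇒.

S ⇒ S+R   [S ::= S + R]
S+R ⇒ S+R+R   [S ::= S + R]
S+R+R ⇒ R+R+R   [S ::= R]
R+R+R ⇒ (S)+R+R   [R ::= ( S )]
(S)+R+R ⇒ (R)+R+R   [S ::= R]
(R)+R+R ⇒ ((S))+R+R   [R ::= ( S )]
((S))+R+R ⇒ ((S+R))+R+R   [S ::= S + R]
((S+R))+R+R ⇒ ((R+R))+R+R   [S ::= R]
((R+R))+R+R ⇒ ((4+R))+R+R   [R ::= 4]
((4+R))+R+R ⇒ ((4+4))+R+R   [R ::= 4]
((4+4))+R+R ⇒ ((4+4))+4+R   [R ::= 4]
((4+4))+4+R ⇒ ((4+4))+4+4   [R ::= 4]

S ⇒ S+R ⇒ S+R+R ⇒ R+R+R ⇒ (S)+R+R ⇒ (R)+R+R ⇒ ((S))+R+R ⇒ ((S+R))+R+R ⇒ ((R+R))+R+R ⇒ ((4+R))+R+R ⇒ ((4+4))+R+R ⇒ ((4+4))+4+R ⇒ ((4+4))+4+4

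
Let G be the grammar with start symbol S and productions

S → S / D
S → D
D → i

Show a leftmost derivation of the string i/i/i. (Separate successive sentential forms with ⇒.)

S⇒S/D⇒S/D/D⇒D/D/D⇒i/D/D⇒i/i/D⇒i/i/i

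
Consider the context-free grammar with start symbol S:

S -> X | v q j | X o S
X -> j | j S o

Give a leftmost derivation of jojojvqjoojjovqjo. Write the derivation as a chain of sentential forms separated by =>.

S=>XoS=>joS=>joXoS=>jojoS=>jojoXoS=>jojojSooS=>jojojvqjooS=>jojojvqjooX=>jojojvqjoojSo=>jojojvqjoojXoSo=>jojojvqjoojjoSo=>jojojvqjoojjovqjo

S => XoS   [S -> X o S]
XoS => joS   [X -> j]
joS => joXoS   [S -> X o S]
joXoS => jojoS   [X -> j]
jojoS => jojoXoS   [S -> X o S]
jojoXoS => jojojSooS   [X -> j S o]
jojojSooS => jojojvqjooS   [S -> v q j]
jojojvqjooS => jojojvqjooX   [S -> X]
jojojvqjooX => jojojvqjoojSo   [X -> j S o]
jojojvqjoojSo => jojojvqjoojXoSo   [S -> X o S]
jojojvqjoojXoSo => jojojvqjoojjoSo   [X -> j]
jojojvqjoojjoSo => jojojvqjoojjovqjo   [S -> v q j]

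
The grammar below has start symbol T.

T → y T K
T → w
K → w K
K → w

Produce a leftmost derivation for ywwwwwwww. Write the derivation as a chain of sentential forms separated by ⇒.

T ⇒ yTK ⇒ ywK ⇒ ywwK ⇒ ywwwK ⇒ ywwwwK ⇒ ywwwwwK ⇒ ywwwwwwK ⇒ ywwwwwwwK ⇒ ywwwwwwww

T ⇒ yTK   [T → y T K]
yTK ⇒ ywK   [T → w]
ywK ⇒ ywwK   [K → w K]
ywwK ⇒ ywwwK   [K → w K]
ywwwK ⇒ ywwwwK   [K → w K]
ywwwwK ⇒ ywwwwwK   [K → w K]
ywwwwwK ⇒ ywwwwwwK   [K → w K]
ywwwwwwK ⇒ ywwwwwwwK   [K → w K]
ywwwwwwwK ⇒ ywwwwwwww   [K → w]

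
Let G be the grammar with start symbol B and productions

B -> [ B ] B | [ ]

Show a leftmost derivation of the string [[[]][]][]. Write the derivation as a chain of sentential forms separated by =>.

B => [B]B => [[B]B]B => [[[]]B]B => [[[]][]]B => [[[]][]][]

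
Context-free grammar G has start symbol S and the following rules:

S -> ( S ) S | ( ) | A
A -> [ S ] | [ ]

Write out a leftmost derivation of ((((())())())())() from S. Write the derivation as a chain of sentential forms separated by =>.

S => (S)S   [S -> ( S ) S]
(S)S => ((S)S)S   [S -> ( S ) S]
((S)S)S => (((S)S)S)S   [S -> ( S ) S]
(((S)S)S)S => ((((S)S)S)S)S   [S -> ( S ) S]
((((S)S)S)S)S => ((((())S)S)S)S   [S -> ( )]
((((())S)S)S)S => ((((())())S)S)S   [S -> ( )]
((((())())S)S)S => ((((())())())S)S   [S -> ( )]
((((())())())S)S => ((((())())())())S   [S -> ( )]
((((())())())())S => ((((())())())())()   [S -> ( )]

S => (S)S => ((S)S)S => (((S)S)S)S => ((((S)S)S)S)S => ((((())S)S)S)S => ((((())())S)S)S => ((((())())())S)S => ((((())())())())S => ((((())())())())()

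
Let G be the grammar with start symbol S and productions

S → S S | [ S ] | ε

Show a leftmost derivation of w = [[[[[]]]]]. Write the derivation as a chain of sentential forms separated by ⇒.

S⇒SS⇒SSS⇒SSSS⇒[S]SSS⇒[[S]]SSS⇒[[[S]]]SSS⇒[[[[S]]]]SSS⇒[[[[SS]]]]SSS⇒[[[[[S]S]]]]SSS⇒[[[[[]S]]]]SSS⇒[[[[[]]]]]SSS⇒[[[[[]]]]]SS⇒[[[[[]]]]]S⇒[[[[[]]]]]

S ⇒ SS   [S → S S]
SS ⇒ SSS   [S → S S]
SSS ⇒ SSSS   [S → S S]
SSSS ⇒ [S]SSS   [S → [ S ]]
[S]SSS ⇒ [[S]]SSS   [S → [ S ]]
[[S]]SSS ⇒ [[[S]]]SSS   [S → [ S ]]
[[[S]]]SSS ⇒ [[[[S]]]]SSS   [S → [ S ]]
[[[[S]]]]SSS ⇒ [[[[SS]]]]SSS   [S → S S]
[[[[SS]]]]SSS ⇒ [[[[[S]S]]]]SSS   [S → [ S ]]
[[[[[S]S]]]]SSS ⇒ [[[[[]S]]]]SSS   [S → ε]
[[[[[]S]]]]SSS ⇒ [[[[[]]]]]SSS   [S → ε]
[[[[[]]]]]SSS ⇒ [[[[[]]]]]SS   [S → ε]
[[[[[]]]]]SS ⇒ [[[[[]]]]]S   [S → ε]
[[[[[]]]]]S ⇒ [[[[[]]]]]   [S → ε]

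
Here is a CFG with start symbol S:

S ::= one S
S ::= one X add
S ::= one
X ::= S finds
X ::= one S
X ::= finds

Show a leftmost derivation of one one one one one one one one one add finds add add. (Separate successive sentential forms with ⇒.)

S ⇒ one S ⇒ one one X add ⇒ one one one S add ⇒ one one one one X add add ⇒ one one one one S finds add add ⇒ one one one one one S finds add add ⇒ one one one one one one S finds add add ⇒ one one one one one one one X add finds add add ⇒ one one one one one one one one S add finds add add ⇒ one one one one one one one one one add finds add add

S ⇒ one S   [S ::= one S]
one S ⇒ one one X add   [S ::= one X add]
one one X add ⇒ one one one S add   [X ::= one S]
one one one S add ⇒ one one one one X add add   [S ::= one X add]
one one one one X add add ⇒ one one one one S finds add add   [X ::= S finds]
one one one one S finds add add ⇒ one one one one one S finds add add   [S ::= one S]
one one one one one S finds add add ⇒ one one one one one one S finds add add   [S ::= one S]
one one one one one one S finds add add ⇒ one one one one one one one X add finds add add   [S ::= one X add]
one one one one one one one X add finds add add ⇒ one one one one one one one one S add finds add add   [X ::= one S]
one one one one one one one one S add finds add add ⇒ one one one one one one one one one add finds add add   [S ::= one]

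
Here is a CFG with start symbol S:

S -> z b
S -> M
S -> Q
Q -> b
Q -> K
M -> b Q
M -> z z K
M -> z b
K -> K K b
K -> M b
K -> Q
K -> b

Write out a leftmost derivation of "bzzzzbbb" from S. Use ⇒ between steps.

S ⇒ M   [S -> M]
M ⇒ bQ   [M -> b Q]
bQ ⇒ bK   [Q -> K]
bK ⇒ bMb   [K -> M b]
bMb ⇒ bzzKb   [M -> z z K]
bzzKb ⇒ bzzMbb   [K -> M b]
bzzMbb ⇒ bzzzzKbb   [M -> z z K]
bzzzzKbb ⇒ bzzzzQbb   [K -> Q]
bzzzzQbb ⇒ bzzzzbbb   [Q -> b]

S ⇒ M ⇒ bQ ⇒ bK ⇒ bMb ⇒ bzzKb ⇒ bzzMbb ⇒ bzzzzKbb ⇒ bzzzzQbb ⇒ bzzzzbbb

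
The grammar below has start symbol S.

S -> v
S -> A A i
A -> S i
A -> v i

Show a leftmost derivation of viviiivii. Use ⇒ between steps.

S⇒AAi⇒SiAi⇒AAiiAi⇒viAiiAi⇒viviiiAi⇒viviiivii

S ⇒ AAi   [S -> A A i]
AAi ⇒ SiAi   [A -> S i]
SiAi ⇒ AAiiAi   [S -> A A i]
AAiiAi ⇒ viAiiAi   [A -> v i]
viAiiAi ⇒ viviiiAi   [A -> v i]
viviiiAi ⇒ viviiivii   [A -> v i]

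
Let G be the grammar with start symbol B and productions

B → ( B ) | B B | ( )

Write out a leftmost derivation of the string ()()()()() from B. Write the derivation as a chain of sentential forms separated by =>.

B => BB => BBB => BBBB => BBBBB => ()BBBB => ()()BBB => ()()()BB => ()()()()B => ()()()()()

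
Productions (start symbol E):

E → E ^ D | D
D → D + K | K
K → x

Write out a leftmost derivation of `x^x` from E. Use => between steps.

E => E^D   [E → E ^ D]
E^D => D^D   [E → D]
D^D => K^D   [D → K]
K^D => x^D   [K → x]
x^D => x^K   [D → K]
x^K => x^x   [K → x]

E=>E^D=>D^D=>K^D=>x^D=>x^K=>x^x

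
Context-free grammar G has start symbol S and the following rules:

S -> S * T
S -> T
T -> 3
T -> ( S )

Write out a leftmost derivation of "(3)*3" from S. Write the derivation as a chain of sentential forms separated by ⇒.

S ⇒ S*T ⇒ T*T ⇒ (S)*T ⇒ (T)*T ⇒ (3)*T ⇒ (3)*3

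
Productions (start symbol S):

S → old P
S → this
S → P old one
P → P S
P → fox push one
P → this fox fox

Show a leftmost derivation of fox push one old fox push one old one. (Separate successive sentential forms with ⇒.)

S ⇒ P old one ⇒ P S old one ⇒ fox push one S old one ⇒ fox push one old P old one ⇒ fox push one old fox push one old one

S ⇒ P old one   [S → P old one]
P old one ⇒ P S old one   [P → P S]
P S old one ⇒ fox push one S old one   [P → fox push one]
fox push one S old one ⇒ fox push one old P old one   [S → old P]
fox push one old P old one ⇒ fox push one old fox push one old one   [P → fox push one]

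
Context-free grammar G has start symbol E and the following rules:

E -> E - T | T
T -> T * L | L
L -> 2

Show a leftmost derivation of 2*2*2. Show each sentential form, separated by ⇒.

E⇒T⇒T*L⇒T*L*L⇒L*L*L⇒2*L*L⇒2*2*L⇒2*2*2

E ⇒ T   [E -> T]
T ⇒ T*L   [T -> T * L]
T*L ⇒ T*L*L   [T -> T * L]
T*L*L ⇒ L*L*L   [T -> L]
L*L*L ⇒ 2*L*L   [L -> 2]
2*L*L ⇒ 2*2*L   [L -> 2]
2*2*L ⇒ 2*2*2   [L -> 2]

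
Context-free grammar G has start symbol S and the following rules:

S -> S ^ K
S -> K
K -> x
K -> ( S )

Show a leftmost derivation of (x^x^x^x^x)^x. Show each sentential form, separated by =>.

S => S^K => K^K => (S)^K => (S^K)^K => (S^K^K)^K => (S^K^K^K)^K => (S^K^K^K^K)^K => (K^K^K^K^K)^K => (x^K^K^K^K)^K => (x^x^K^K^K)^K => (x^x^x^K^K)^K => (x^x^x^x^K)^K => (x^x^x^x^x)^K => (x^x^x^x^x)^x

S => S^K   [S -> S ^ K]
S^K => K^K   [S -> K]
K^K => (S)^K   [K -> ( S )]
(S)^K => (S^K)^K   [S -> S ^ K]
(S^K)^K => (S^K^K)^K   [S -> S ^ K]
(S^K^K)^K => (S^K^K^K)^K   [S -> S ^ K]
(S^K^K^K)^K => (S^K^K^K^K)^K   [S -> S ^ K]
(S^K^K^K^K)^K => (K^K^K^K^K)^K   [S -> K]
(K^K^K^K^K)^K => (x^K^K^K^K)^K   [K -> x]
(x^K^K^K^K)^K => (x^x^K^K^K)^K   [K -> x]
(x^x^K^K^K)^K => (x^x^x^K^K)^K   [K -> x]
(x^x^x^K^K)^K => (x^x^x^x^K)^K   [K -> x]
(x^x^x^x^K)^K => (x^x^x^x^x)^K   [K -> x]
(x^x^x^x^x)^K => (x^x^x^x^x)^x   [K -> x]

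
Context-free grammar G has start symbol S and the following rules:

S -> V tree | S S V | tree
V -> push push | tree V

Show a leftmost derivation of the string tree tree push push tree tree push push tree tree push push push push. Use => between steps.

S => S S V => V tree S V => tree V tree S V => tree tree V tree S V => tree tree push push tree S V => tree tree push push tree S S V V => tree tree push push tree V tree S V V => tree tree push push tree tree V tree S V V => tree tree push push tree tree push push tree S V V => tree tree push push tree tree push push tree tree V V => tree tree push push tree tree push push tree tree push push V => tree tree push push tree tree push push tree tree push push push push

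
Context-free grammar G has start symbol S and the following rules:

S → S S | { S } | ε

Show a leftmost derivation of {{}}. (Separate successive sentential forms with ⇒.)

S ⇒ SS   [S → S S]
SS ⇒ {S}S   [S → { S }]
{S}S ⇒ {{S}}S   [S → { S }]
{{S}}S ⇒ {{}}S   [S → ε]
{{}}S ⇒ {{}}   [S → ε]

S⇒SS⇒{S}S⇒{{S}}S⇒{{}}S⇒{{}}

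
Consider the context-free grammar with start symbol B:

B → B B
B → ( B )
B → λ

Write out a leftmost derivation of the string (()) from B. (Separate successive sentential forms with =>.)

B => BB   [B → B B]
BB => BBB   [B → B B]
BBB => (B)BB   [B → ( B )]
(B)BB => (BB)BB   [B → B B]
(BB)BB => ((B)B)BB   [B → ( B )]
((B)B)BB => (()B)BB   [B → λ]
(()B)BB => (())BB   [B → λ]
(())BB => (())B   [B → λ]
(())B => (())   [B → λ]

B => BB => BBB => (B)BB => (BB)BB => ((B)B)BB => (()B)BB => (())BB => (())B => (())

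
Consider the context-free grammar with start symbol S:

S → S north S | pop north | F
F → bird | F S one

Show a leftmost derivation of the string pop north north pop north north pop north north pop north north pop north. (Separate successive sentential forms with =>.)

S => S north S => S north S north S => S north S north S north S => pop north north S north S north S => pop north north pop north north S north S => pop north north pop north north pop north north S => pop north north pop north north pop north north S north S => pop north north pop north north pop north north pop north north S => pop north north pop north north pop north north pop north north pop north

S => S north S   [S → S north S]
S north S => S north S north S   [S → S north S]
S north S north S => S north S north S north S   [S → S north S]
S north S north S north S => pop north north S north S north S   [S → pop north]
pop north north S north S north S => pop north north pop north north S north S   [S → pop north]
pop north north pop north north S north S => pop north north pop north north pop north north S   [S → pop north]
pop north north pop north north pop north north S => pop north north pop north north pop north north S north S   [S → S north S]
pop north north pop north north pop north north S north S => pop north north pop north north pop north north pop north north S   [S → pop north]
pop north north pop north north pop north north pop north north S => pop north north pop north north pop north north pop north north pop north   [S → pop north]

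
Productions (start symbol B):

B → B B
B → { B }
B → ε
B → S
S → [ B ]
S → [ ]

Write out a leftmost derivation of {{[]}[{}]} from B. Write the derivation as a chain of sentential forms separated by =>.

B => {B}   [B → { B }]
{B} => {BB}   [B → B B]
{BB} => {{B}B}   [B → { B }]
{{B}B} => {{S}B}   [B → S]
{{S}B} => {{[]}B}   [S → [ ]]
{{[]}B} => {{[]}S}   [B → S]
{{[]}S} => {{[]}[B]}   [S → [ B ]]
{{[]}[B]} => {{[]}[{B}]}   [B → { B }]
{{[]}[{B}]} => {{[]}[{}]}   [B → ε]

B=>{B}=>{BB}=>{{B}B}=>{{S}B}=>{{[]}B}=>{{[]}S}=>{{[]}[B]}=>{{[]}[{B}]}=>{{[]}[{}]}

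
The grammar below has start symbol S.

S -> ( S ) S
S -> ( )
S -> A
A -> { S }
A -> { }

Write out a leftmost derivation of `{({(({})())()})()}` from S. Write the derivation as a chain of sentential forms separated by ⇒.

S ⇒ A   [S -> A]
A ⇒ {S}   [A -> { S }]
{S} ⇒ {(S)S}   [S -> ( S ) S]
{(S)S} ⇒ {(A)S}   [S -> A]
{(A)S} ⇒ {({S})S}   [A -> { S }]
{({S})S} ⇒ {({(S)S})S}   [S -> ( S ) S]
{({(S)S})S} ⇒ {({((S)S)S})S}   [S -> ( S ) S]
{({((S)S)S})S} ⇒ {({((A)S)S})S}   [S -> A]
{({((A)S)S})S} ⇒ {({(({})S)S})S}   [A -> { }]
{({(({})S)S})S} ⇒ {({(({})())S})S}   [S -> ( )]
{({(({})())S})S} ⇒ {({(({})())()})S}   [S -> ( )]
{({(({})())()})S} ⇒ {({(({})())()})()}   [S -> ( )]

S ⇒ A ⇒ {S} ⇒ {(S)S} ⇒ {(A)S} ⇒ {({S})S} ⇒ {({(S)S})S} ⇒ {({((S)S)S})S} ⇒ {({((A)S)S})S} ⇒ {({(({})S)S})S} ⇒ {({(({})())S})S} ⇒ {({(({})())()})S} ⇒ {({(({})())()})()}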